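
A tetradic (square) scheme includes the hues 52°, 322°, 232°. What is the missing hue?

A square tetradic scheme places four hues every 90°.
The full set through 52° is {52°, 142°, 232°, 322°}.
Given {52°, 232°, 322°}, the missing hue is 142°.

142°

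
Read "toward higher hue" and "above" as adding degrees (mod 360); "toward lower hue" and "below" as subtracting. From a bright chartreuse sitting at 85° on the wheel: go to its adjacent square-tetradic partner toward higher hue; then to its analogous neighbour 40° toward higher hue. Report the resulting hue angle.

+90° (square ↑): 85 + 90 = 175°
+40° (analog 40° ↑): 175 + 40 = 215°

215°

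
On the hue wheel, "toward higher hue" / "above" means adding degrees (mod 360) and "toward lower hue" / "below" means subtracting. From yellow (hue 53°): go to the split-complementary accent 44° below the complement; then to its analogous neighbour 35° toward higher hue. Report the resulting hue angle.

+136° (split-comp 44° ↓): 53 + 136 = 189°
+35° (analog 35° ↑): 189 + 35 = 224°

224°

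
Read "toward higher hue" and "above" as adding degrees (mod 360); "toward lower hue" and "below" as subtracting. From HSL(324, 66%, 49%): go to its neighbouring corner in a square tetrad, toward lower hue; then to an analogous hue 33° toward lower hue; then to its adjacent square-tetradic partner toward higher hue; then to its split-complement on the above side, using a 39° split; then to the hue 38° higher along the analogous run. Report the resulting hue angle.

square ↓ −90°: 324 − 90 = 234°
analog 33° ↓ −33°: 234 − 33 = 201°
square ↑ +90°: 201 + 90 = 291°
split-comp 39° ↑ +219°: 291 + 219 = 510 → 510 − 360 = 150°
analog 38° ↑ +38°: 150 + 38 = 188°

188°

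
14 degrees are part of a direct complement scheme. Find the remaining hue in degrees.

The complement sits 180° across the wheel.
The full set through 14° is {14°, 194°}.
Given {14°}, the missing hue is 194°.

194°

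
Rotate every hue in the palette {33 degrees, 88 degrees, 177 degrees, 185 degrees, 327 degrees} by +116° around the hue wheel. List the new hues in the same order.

33 + 116 = 149°
88 + 116 = 204°
177 + 116 = 293°
185 + 116 = 301°
327 + 116 = 443 → 443 − 360 = 83°

149°, 204°, 293°, 301°, 83°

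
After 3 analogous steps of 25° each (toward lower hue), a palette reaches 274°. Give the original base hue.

349°

3 steps of 25° (toward lower hue) give a net shift of −75°.
Start = end − shift: 274 + 75 = 349°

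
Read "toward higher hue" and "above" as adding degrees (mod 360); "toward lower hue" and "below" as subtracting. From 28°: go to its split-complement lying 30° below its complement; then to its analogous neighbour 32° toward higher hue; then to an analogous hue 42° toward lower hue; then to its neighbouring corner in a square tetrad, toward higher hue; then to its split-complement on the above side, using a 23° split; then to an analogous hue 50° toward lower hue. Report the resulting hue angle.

28 + 150 = 178°   (split-comp 30° ↓)
178 + 32 = 210°   (analog 32° ↑)
210 − 42 = 168°   (analog 42° ↓)
168 + 90 = 258°   (square ↑)
258 + 203 = 461 → 461 − 360 = 101°   (split-comp 23° ↑)
101 − 50 = 51°   (analog 50° ↓)

51°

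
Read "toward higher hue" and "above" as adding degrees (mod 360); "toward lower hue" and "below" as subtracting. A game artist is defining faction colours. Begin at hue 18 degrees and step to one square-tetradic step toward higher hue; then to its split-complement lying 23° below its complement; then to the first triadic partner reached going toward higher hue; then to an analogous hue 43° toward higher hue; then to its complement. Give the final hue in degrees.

248°

square ↑ +90°: 18 + 90 = 108°
split-comp 23° ↓ +157°: 108 + 157 = 265°
triadic ↑ +120°: 265 + 120 = 385 → 385 − 360 = 25°
analog 43° ↑ +43°: 25 + 43 = 68°
complement +180°: 68 + 180 = 248°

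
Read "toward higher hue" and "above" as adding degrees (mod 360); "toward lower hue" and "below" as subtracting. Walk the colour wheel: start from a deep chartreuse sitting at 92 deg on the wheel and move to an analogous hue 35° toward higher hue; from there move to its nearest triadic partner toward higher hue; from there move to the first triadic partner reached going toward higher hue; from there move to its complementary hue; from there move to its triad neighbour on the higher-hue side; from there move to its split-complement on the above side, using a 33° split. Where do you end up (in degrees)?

160°

+35° (analog 35° ↑): 92 + 35 = 127°
+120° (triadic ↑): 127 + 120 = 247°
+120° (triadic ↑): 247 + 120 = 367 → 367 − 360 = 7°
+180° (complement): 7 + 180 = 187°
+120° (triadic ↑): 187 + 120 = 307°
+213° (split-comp 33° ↑): 307 + 213 = 520 → 520 − 360 = 160°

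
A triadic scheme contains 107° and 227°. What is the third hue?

A triad spaces three hues 120° apart.
The full set is {107°, 227°, 347°}.

347°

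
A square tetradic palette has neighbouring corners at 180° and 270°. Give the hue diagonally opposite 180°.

0°

A square tetradic scheme places four hues 90° apart; opposite corners are 180° apart.
180 + 180 = 360 → 360 − 360 = 0°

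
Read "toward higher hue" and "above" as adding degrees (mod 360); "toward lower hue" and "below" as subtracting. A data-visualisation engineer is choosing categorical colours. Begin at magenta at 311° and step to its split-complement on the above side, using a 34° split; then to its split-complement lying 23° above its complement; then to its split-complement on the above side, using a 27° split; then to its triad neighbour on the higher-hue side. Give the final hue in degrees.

split-comp 34° ↑ +214°: 311 + 214 = 525 → 525 − 360 = 165°
split-comp 23° ↑ +203°: 165 + 203 = 368 → 368 − 360 = 8°
split-comp 27° ↑ +207°: 8 + 207 = 215°
triadic ↑ +120°: 215 + 120 = 335°

335°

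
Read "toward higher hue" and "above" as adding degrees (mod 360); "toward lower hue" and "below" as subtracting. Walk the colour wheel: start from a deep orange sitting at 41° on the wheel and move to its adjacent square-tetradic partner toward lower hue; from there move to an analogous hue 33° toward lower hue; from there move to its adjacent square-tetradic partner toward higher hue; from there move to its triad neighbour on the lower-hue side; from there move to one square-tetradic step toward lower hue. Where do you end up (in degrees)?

41 − 90 = -49 → -49 + 360 = 311°   (square ↓)
311 − 33 = 278°   (analog 33° ↓)
278 + 90 = 368 → 368 − 360 = 8°   (square ↑)
8 − 120 = -112 → -112 + 360 = 248°   (triadic ↓)
248 − 90 = 158°   (square ↓)

158°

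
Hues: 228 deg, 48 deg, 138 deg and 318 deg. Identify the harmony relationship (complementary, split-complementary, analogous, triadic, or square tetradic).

square tetradic

Sort the hues: 48°, 138°, 228°, 318°.
Successive gaps around the wheel: 90°, 90°, 90°, 90°.
Four hues every 90° form a square tetradic scheme.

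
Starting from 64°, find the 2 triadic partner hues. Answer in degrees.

184° and 304°

A triad places three hues 120° apart.
64 + 120 = 184°
64 + 240 = 304°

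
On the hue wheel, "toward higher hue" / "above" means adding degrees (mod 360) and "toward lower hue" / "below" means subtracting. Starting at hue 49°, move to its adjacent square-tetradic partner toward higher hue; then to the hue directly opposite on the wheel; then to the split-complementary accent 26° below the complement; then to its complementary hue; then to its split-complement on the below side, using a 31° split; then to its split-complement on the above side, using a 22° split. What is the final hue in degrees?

284°

square ↑ +90°: 49 + 90 = 139°
complement +180°: 139 + 180 = 319°
split-comp 26° ↓ +154°: 319 + 154 = 473 → 473 − 360 = 113°
complement +180°: 113 + 180 = 293°
split-comp 31° ↓ +149°: 293 + 149 = 442 → 442 − 360 = 82°
split-comp 22° ↑ +202°: 82 + 202 = 284°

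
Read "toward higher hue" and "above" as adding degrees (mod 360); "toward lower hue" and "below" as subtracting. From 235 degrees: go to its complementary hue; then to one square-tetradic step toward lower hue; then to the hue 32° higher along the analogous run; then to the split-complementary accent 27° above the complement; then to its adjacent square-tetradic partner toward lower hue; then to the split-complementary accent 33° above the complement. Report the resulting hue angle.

327°

+180° (complement): 235 + 180 = 415 → 415 − 360 = 55°
−90° (square ↓): 55 − 90 = -35 → -35 + 360 = 325°
+32° (analog 32° ↑): 325 + 32 = 357°
+207° (split-comp 27° ↑): 357 + 207 = 564 → 564 − 360 = 204°
−90° (square ↓): 204 − 90 = 114°
+213° (split-comp 33° ↑): 114 + 213 = 327°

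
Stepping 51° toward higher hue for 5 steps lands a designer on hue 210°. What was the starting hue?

315°

5 steps of 51° (toward higher hue) give a net shift of +255°.
Start = end − shift: 210 − 255 = -45 → -45 + 360 = 315°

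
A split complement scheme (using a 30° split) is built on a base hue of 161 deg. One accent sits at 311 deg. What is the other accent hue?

11°

Split-complementary hues sit 30° either side of the complement.
Complement of the base 161°: 161 + 180 = 341°
The given accent 311° is 30° one side of 341°; the other accent sits 30° the other side: 341 + 30 = 371 → 371 − 360 = 11°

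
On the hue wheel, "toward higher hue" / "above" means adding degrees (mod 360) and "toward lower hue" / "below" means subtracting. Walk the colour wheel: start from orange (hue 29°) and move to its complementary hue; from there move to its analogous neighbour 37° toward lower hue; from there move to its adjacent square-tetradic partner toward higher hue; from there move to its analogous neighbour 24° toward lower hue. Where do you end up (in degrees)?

238°

29 + 180 = 209°   (complement)
209 − 37 = 172°   (analog 37° ↓)
172 + 90 = 262°   (square ↑)
262 − 24 = 238°   (analog 24° ↓)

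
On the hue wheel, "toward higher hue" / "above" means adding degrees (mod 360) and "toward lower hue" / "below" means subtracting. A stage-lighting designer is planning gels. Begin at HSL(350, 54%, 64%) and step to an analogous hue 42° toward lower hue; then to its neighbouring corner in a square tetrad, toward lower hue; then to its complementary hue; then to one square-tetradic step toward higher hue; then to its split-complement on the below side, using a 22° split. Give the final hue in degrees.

analog 42° ↓ −42°: 350 − 42 = 308°
square ↓ −90°: 308 − 90 = 218°
complement +180°: 218 + 180 = 398 → 398 − 360 = 38°
square ↑ +90°: 38 + 90 = 128°
split-comp 22° ↓ +158°: 128 + 158 = 286°

286°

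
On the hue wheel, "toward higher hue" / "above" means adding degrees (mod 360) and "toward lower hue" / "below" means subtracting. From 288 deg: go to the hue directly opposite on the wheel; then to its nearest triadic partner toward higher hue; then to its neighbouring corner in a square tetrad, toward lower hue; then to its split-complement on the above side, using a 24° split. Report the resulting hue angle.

342°

complement +180°: 288 + 180 = 468 → 468 − 360 = 108°
triadic ↑ +120°: 108 + 120 = 228°
square ↓ −90°: 228 − 90 = 138°
split-comp 24° ↑ +204°: 138 + 204 = 342°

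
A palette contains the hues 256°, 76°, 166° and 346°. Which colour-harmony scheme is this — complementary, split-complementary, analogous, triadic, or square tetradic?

square tetradic

Sort the hues: 76°, 166°, 256°, 346°.
Successive gaps around the wheel: 90°, 90°, 90°, 90°.
Four hues every 90° form a square tetradic scheme.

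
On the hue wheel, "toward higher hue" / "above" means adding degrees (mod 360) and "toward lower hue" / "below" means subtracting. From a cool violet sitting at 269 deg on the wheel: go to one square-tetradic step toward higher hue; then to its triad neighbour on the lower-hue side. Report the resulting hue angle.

269 + 90 = 359°   (square ↑)
359 − 120 = 239°   (triadic ↓)

239°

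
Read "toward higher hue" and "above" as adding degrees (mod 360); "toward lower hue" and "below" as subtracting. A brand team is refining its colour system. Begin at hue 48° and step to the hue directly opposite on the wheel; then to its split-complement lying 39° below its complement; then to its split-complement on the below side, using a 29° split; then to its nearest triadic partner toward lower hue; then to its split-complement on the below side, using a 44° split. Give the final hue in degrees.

176°

48 + 180 = 228°   (complement)
228 + 141 = 369 → 369 − 360 = 9°   (split-comp 39° ↓)
9 + 151 = 160°   (split-comp 29° ↓)
160 − 120 = 40°   (triadic ↓)
40 + 136 = 176°   (split-comp 44° ↓)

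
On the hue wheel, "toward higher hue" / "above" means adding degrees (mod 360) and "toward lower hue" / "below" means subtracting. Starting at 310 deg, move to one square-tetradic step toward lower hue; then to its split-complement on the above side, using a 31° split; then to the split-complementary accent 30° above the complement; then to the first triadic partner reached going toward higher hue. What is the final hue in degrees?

310 − 90 = 220°   (square ↓)
220 + 211 = 431 → 431 − 360 = 71°   (split-comp 31° ↑)
71 + 210 = 281°   (split-comp 30° ↑)
281 + 120 = 401 → 401 − 360 = 41°   (triadic ↑)

41°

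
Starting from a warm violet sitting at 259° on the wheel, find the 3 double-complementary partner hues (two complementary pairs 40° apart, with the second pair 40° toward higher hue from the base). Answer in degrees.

299°, 79° and 119°

A rectangular tetradic uses two complementary pairs 40° apart: offsets 0°, 40°, 180°, 220°.
259 + 40 = 299°
259 + 180 = 439 → 439 − 360 = 79°
259 + 220 = 479 → 479 − 360 = 119°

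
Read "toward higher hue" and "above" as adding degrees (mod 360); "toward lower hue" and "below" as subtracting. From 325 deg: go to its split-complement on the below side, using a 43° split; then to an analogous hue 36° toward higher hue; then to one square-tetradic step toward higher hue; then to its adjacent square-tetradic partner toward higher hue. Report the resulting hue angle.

325 + 137 = 462 → 462 − 360 = 102°   (split-comp 43° ↓)
102 + 36 = 138°   (analog 36° ↑)
138 + 90 = 228°   (square ↑)
228 + 90 = 318°   (square ↑)

318°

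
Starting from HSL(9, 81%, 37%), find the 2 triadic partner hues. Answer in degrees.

A triad places three hues 120° apart.
9 + 120 = 129°
9 + 240 = 249°

129° and 249°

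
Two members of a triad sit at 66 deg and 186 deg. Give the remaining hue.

A triad spaces three hues 120° apart.
The full set is {66°, 186°, 306°}.

306°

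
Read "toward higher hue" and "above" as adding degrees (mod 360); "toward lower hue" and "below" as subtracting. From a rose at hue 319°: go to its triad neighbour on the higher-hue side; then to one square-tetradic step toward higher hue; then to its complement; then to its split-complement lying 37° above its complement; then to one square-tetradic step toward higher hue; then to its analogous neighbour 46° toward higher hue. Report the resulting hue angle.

342°

319 + 120 = 439 → 439 − 360 = 79°   (triadic ↑)
79 + 90 = 169°   (square ↑)
169 + 180 = 349°   (complement)
349 + 217 = 566 → 566 − 360 = 206°   (split-comp 37° ↑)
206 + 90 = 296°   (square ↑)
296 + 46 = 342°   (analog 46° ↑)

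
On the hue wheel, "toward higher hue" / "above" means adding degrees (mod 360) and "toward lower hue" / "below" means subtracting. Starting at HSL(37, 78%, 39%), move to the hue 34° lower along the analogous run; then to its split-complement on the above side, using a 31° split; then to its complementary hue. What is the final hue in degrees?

analog 34° ↓ −34°: 37 − 34 = 3°
split-comp 31° ↑ +211°: 3 + 211 = 214°
complement +180°: 214 + 180 = 394 → 394 − 360 = 34°

34°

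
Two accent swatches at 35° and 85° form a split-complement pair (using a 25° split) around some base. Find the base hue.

The accents sit 25° either side of the complement, so the complement is their short-arc midpoint on the wheel.
Short-arc midpoint of 35° and 85°: 60°.
Base is 180° from the complement: 60 − 180 = -120 → -120 + 360 = 240°

240°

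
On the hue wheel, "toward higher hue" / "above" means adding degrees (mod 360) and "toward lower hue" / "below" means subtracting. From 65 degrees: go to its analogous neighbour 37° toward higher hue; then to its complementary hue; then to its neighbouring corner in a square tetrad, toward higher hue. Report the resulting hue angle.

analog 37° ↑ +37°: 65 + 37 = 102°
complement +180°: 102 + 180 = 282°
square ↑ +90°: 282 + 90 = 372 → 372 − 360 = 12°

12°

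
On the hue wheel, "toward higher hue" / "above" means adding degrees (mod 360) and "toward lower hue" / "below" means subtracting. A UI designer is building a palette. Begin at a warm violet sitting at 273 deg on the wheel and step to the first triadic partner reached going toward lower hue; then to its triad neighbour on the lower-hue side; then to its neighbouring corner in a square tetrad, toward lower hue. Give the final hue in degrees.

303°

−120° (triadic ↓): 273 − 120 = 153°
−120° (triadic ↓): 153 − 120 = 33°
−90° (square ↓): 33 − 90 = -57 → -57 + 360 = 303°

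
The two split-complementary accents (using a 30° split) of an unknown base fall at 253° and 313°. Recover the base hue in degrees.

103°

The accents sit 30° either side of the complement, so the complement is their short-arc midpoint on the wheel.
Short-arc midpoint of 253° and 313°: 283°.
Base is 180° from the complement: 283 − 180 = 103°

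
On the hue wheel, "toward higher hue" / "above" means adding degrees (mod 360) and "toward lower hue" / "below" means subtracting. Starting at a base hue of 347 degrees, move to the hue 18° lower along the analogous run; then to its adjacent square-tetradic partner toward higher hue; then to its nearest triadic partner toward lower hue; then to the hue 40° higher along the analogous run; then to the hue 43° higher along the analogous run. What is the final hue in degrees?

−18° (analog 18° ↓): 347 − 18 = 329°
+90° (square ↑): 329 + 90 = 419 → 419 − 360 = 59°
−120° (triadic ↓): 59 − 120 = -61 → -61 + 360 = 299°
+40° (analog 40° ↑): 299 + 40 = 339°
+43° (analog 43° ↑): 339 + 43 = 382 → 382 − 360 = 22°

22°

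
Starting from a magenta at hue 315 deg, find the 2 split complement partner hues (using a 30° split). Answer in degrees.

105° and 165°

Complement of 315 deg: 315 + 180 = 495 → 495 − 360 = 135°
135 − 30 = 105°
135 + 30 = 165°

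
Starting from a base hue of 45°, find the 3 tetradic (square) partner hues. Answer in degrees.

135°, 225° and 315°

A square tetradic scheme places four hues every 90°.
45 + 90 = 135°
45 + 180 = 225°
45 + 270 = 315°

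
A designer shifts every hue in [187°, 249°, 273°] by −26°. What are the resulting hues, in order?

187 − 26 = 161°
249 − 26 = 223°
273 − 26 = 247°

161°, 223°, 247°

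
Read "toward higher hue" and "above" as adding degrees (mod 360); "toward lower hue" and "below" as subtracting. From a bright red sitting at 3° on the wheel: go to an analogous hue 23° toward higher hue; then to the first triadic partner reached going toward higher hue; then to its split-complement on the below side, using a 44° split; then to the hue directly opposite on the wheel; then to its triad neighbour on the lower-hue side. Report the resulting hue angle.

+23° (analog 23° ↑): 3 + 23 = 26°
+120° (triadic ↑): 26 + 120 = 146°
+136° (split-comp 44° ↓): 146 + 136 = 282°
+180° (complement): 282 + 180 = 462 → 462 − 360 = 102°
−120° (triadic ↓): 102 − 120 = -18 → -18 + 360 = 342°

342°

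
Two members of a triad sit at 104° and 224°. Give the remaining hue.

A triad spaces three hues 120° apart.
The full set is {104°, 224°, 344°}.

344°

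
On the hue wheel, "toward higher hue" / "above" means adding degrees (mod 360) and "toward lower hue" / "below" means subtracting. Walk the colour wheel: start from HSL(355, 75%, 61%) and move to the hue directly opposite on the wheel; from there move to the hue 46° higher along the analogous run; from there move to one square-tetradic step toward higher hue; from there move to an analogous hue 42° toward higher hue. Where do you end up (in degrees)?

complement +180°: 355 + 180 = 535 → 535 − 360 = 175°
analog 46° ↑ +46°: 175 + 46 = 221°
square ↑ +90°: 221 + 90 = 311°
analog 42° ↑ +42°: 311 + 42 = 353°

353°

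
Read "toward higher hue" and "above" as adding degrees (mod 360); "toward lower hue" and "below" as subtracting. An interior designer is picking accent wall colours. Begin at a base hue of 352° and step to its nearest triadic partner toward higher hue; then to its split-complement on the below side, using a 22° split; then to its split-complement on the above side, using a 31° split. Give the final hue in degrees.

121°

+120° (triadic ↑): 352 + 120 = 472 → 472 − 360 = 112°
+158° (split-comp 22° ↓): 112 + 158 = 270°
+211° (split-comp 31° ↑): 270 + 211 = 481 → 481 − 360 = 121°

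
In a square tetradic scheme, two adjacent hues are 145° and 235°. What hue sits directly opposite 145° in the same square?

A square tetradic scheme places four hues 90° apart; opposite corners are 180° apart.
145 + 180 = 325°

325°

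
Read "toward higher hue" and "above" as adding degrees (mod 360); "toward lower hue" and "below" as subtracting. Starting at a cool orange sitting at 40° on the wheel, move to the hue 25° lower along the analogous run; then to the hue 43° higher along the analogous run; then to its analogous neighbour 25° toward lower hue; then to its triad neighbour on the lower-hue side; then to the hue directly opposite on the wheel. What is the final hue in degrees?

−25° (analog 25° ↓): 40 − 25 = 15°
+43° (analog 43° ↑): 15 + 43 = 58°
−25° (analog 25° ↓): 58 − 25 = 33°
−120° (triadic ↓): 33 − 120 = -87 → -87 + 360 = 273°
+180° (complement): 273 + 180 = 453 → 453 − 360 = 93°

93°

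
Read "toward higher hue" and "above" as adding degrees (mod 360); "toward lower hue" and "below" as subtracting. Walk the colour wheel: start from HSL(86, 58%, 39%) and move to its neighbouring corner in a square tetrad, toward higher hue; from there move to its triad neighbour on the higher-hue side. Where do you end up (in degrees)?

+90° (square ↑): 86 + 90 = 176°
+120° (triadic ↑): 176 + 120 = 296°

296°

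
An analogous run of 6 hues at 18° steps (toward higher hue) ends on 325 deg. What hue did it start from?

5 steps of 18° (toward higher hue) give a net shift of +90°.
Start = end − shift: 325 − 90 = 235°

235°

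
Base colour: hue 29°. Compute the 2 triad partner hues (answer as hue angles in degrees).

A triad places three hues 120° apart.
29 + 120 = 149°
29 + 240 = 269°

149° and 269°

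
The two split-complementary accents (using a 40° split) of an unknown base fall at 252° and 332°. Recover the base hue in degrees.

The accents sit 40° either side of the complement, so the complement is their short-arc midpoint on the wheel.
Short-arc midpoint of 252° and 332°: 292°.
Base is 180° from the complement: 292 − 180 = 112°

112°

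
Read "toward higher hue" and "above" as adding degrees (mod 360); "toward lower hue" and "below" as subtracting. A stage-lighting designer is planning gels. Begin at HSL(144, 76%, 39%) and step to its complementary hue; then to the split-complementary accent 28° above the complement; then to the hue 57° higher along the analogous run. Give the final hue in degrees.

144 + 180 = 324°   (complement)
324 + 208 = 532 → 532 − 360 = 172°   (split-comp 28° ↑)
172 + 57 = 229°   (analog 57° ↑)

229°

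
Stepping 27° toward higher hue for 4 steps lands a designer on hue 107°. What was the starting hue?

359°

4 steps of 27° (toward higher hue) give a net shift of +108°.
Start = end − shift: 107 − 108 = -1 → -1 + 360 = 359°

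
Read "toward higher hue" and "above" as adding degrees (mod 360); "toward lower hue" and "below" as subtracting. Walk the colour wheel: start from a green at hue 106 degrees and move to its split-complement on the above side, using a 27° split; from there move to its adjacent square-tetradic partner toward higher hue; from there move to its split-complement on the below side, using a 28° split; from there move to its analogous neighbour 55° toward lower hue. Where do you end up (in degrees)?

split-comp 27° ↑ +207°: 106 + 207 = 313°
square ↑ +90°: 313 + 90 = 403 → 403 − 360 = 43°
split-comp 28° ↓ +152°: 43 + 152 = 195°
analog 55° ↓ −55°: 195 − 55 = 140°

140°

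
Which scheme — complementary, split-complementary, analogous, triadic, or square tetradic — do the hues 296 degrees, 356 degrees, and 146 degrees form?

Sort the hues: 146°, 296°, 356°.
Successive gaps around the wheel: 150°, 60°, 150°.
Two 150° gaps and one 60° gap — a base hue opposite a pair of accents 30° either side of its complement — is the split-complementary pattern.

split-complementary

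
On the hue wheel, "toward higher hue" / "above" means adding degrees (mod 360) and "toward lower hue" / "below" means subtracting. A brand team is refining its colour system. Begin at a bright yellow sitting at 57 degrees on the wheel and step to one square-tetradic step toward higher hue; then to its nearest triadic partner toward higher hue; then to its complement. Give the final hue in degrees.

87°

square ↑ +90°: 57 + 90 = 147°
triadic ↑ +120°: 147 + 120 = 267°
complement +180°: 267 + 180 = 447 → 447 − 360 = 87°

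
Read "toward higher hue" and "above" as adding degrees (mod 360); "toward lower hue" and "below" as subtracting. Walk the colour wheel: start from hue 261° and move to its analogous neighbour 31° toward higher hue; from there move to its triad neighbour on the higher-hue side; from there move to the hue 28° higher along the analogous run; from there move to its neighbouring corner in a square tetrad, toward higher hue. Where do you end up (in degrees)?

+31° (analog 31° ↑): 261 + 31 = 292°
+120° (triadic ↑): 292 + 120 = 412 → 412 − 360 = 52°
+28° (analog 28° ↑): 52 + 28 = 80°
+90° (square ↑): 80 + 90 = 170°

170°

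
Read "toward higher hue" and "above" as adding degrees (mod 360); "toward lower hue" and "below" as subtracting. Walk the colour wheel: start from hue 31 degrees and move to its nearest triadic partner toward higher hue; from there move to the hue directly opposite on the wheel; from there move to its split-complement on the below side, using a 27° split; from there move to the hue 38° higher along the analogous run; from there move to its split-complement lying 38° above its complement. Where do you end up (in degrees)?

triadic ↑ +120°: 31 + 120 = 151°
complement +180°: 151 + 180 = 331°
split-comp 27° ↓ +153°: 331 + 153 = 484 → 484 − 360 = 124°
analog 38° ↑ +38°: 124 + 38 = 162°
split-comp 38° ↑ +218°: 162 + 218 = 380 → 380 − 360 = 20°

20°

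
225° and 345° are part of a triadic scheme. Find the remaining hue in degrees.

105°

A triad places three hues 120° apart.
The full set through 225° is {105°, 225°, 345°}.
Given {225°, 345°}, the missing hue is 105°.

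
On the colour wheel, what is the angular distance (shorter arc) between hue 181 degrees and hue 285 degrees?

|181 − 285| = 104.
104 ≤ 180, so the shorter arc is 104°.

104°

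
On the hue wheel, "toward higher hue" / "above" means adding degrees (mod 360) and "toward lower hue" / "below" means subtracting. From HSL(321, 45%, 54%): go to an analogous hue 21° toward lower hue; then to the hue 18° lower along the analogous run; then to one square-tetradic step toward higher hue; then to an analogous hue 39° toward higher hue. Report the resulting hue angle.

51°

321 − 21 = 300°   (analog 21° ↓)
300 − 18 = 282°   (analog 18° ↓)
282 + 90 = 372 → 372 − 360 = 12°   (square ↑)
12 + 39 = 51°   (analog 39° ↑)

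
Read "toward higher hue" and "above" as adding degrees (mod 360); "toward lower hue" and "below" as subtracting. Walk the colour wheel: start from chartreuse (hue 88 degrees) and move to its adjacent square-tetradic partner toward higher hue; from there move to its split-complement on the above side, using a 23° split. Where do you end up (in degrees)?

21°

88 + 90 = 178°   (square ↑)
178 + 203 = 381 → 381 − 360 = 21°   (split-comp 23° ↑)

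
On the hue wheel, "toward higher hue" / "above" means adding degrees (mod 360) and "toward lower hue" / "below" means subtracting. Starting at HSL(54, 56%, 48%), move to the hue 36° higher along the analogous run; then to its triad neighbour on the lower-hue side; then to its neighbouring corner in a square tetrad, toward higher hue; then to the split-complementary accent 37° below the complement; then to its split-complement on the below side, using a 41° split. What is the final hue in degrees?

+36° (analog 36° ↑): 54 + 36 = 90°
−120° (triadic ↓): 90 − 120 = -30 → -30 + 360 = 330°
+90° (square ↑): 330 + 90 = 420 → 420 − 360 = 60°
+143° (split-comp 37° ↓): 60 + 143 = 203°
+139° (split-comp 41° ↓): 203 + 139 = 342°

342°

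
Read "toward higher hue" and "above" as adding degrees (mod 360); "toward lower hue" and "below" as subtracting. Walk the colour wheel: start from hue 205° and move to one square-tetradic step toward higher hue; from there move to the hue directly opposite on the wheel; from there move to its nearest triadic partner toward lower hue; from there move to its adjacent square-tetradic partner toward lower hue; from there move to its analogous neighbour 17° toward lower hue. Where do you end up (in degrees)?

248°

205 + 90 = 295°   (square ↑)
295 + 180 = 475 → 475 − 360 = 115°   (complement)
115 − 120 = -5 → -5 + 360 = 355°   (triadic ↓)
355 − 90 = 265°   (square ↓)
265 − 17 = 248°   (analog 17° ↓)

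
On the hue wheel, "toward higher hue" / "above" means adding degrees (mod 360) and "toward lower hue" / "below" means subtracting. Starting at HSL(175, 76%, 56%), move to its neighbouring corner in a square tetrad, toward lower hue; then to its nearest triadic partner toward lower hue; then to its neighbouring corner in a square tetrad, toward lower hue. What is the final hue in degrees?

235°

175 − 90 = 85°   (square ↓)
85 − 120 = -35 → -35 + 360 = 325°   (triadic ↓)
325 − 90 = 235°   (square ↓)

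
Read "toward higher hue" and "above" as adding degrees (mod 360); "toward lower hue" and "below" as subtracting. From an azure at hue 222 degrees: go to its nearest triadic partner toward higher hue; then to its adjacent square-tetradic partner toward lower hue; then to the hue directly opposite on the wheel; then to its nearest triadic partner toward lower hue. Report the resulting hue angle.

triadic ↑ +120°: 222 + 120 = 342°
square ↓ −90°: 342 − 90 = 252°
complement +180°: 252 + 180 = 432 → 432 − 360 = 72°
triadic ↓ −120°: 72 − 120 = -48 → -48 + 360 = 312°

312°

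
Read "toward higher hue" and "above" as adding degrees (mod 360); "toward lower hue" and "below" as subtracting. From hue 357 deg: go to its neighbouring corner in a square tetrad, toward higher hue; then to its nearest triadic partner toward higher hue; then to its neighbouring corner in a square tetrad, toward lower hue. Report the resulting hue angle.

117°

+90° (square ↑): 357 + 90 = 447 → 447 − 360 = 87°
+120° (triadic ↑): 87 + 120 = 207°
−90° (square ↓): 207 − 90 = 117°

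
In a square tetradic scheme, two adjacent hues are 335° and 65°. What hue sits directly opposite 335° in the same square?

155°

A square tetradic scheme places four hues 90° apart; opposite corners are 180° apart.
335 + 180 = 515 → 515 − 360 = 155°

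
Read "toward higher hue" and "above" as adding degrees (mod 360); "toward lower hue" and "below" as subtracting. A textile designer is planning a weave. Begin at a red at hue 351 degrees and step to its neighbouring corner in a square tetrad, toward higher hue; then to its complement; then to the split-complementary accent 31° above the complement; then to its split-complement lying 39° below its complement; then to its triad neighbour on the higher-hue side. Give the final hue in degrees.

13°

351 + 90 = 441 → 441 − 360 = 81°   (square ↑)
81 + 180 = 261°   (complement)
261 + 211 = 472 → 472 − 360 = 112°   (split-comp 31° ↑)
112 + 141 = 253°   (split-comp 39° ↓)
253 + 120 = 373 → 373 − 360 = 13°   (triadic ↑)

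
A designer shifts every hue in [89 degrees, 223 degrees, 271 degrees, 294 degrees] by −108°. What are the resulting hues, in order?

89 − 108 = -19 → -19 + 360 = 341°
223 − 108 = 115°
271 − 108 = 163°
294 − 108 = 186°

341°, 115°, 163°, 186°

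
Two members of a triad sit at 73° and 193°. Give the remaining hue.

313°

A triad spaces three hues 120° apart.
The full set is {73°, 193°, 313°}.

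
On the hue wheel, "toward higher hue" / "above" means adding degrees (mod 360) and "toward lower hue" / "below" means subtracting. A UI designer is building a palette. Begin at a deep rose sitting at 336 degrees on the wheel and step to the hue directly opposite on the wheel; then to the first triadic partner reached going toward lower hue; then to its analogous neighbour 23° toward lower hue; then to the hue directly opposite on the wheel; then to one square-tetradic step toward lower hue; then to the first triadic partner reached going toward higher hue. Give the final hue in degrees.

+180° (complement): 336 + 180 = 516 → 516 − 360 = 156°
−120° (triadic ↓): 156 − 120 = 36°
−23° (analog 23° ↓): 36 − 23 = 13°
+180° (complement): 13 + 180 = 193°
−90° (square ↓): 193 − 90 = 103°
+120° (triadic ↑): 103 + 120 = 223°

223°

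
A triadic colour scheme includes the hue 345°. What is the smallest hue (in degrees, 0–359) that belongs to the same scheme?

A triad places three hues 120° apart.
The full set through 345° is {105°, 225°, 345°}.

105°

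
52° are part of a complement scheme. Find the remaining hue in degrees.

The complement sits 180° across the wheel.
The full set through 52° is {52°, 232°}.
Given {52°}, the missing hue is 232°.

232°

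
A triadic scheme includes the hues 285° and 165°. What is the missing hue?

A triad places three hues 120° apart.
The full set through 165° is {45°, 165°, 285°}.
Given {165°, 285°}, the missing hue is 45°.

45°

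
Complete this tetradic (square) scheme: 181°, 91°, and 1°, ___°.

A square tetradic scheme places four hues every 90°.
The full set through 1° is {1°, 91°, 181°, 271°}.
Given {1°, 91°, 181°}, the missing hue is 271°.

271°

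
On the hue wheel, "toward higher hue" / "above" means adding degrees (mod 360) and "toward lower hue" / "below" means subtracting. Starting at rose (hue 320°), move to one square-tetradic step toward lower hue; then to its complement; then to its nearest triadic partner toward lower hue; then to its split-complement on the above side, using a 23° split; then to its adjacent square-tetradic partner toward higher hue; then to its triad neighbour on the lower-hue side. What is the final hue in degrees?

103°

square ↓ −90°: 320 − 90 = 230°
complement +180°: 230 + 180 = 410 → 410 − 360 = 50°
triadic ↓ −120°: 50 − 120 = -70 → -70 + 360 = 290°
split-comp 23° ↑ +203°: 290 + 203 = 493 → 493 − 360 = 133°
square ↑ +90°: 133 + 90 = 223°
triadic ↓ −120°: 223 − 120 = 103°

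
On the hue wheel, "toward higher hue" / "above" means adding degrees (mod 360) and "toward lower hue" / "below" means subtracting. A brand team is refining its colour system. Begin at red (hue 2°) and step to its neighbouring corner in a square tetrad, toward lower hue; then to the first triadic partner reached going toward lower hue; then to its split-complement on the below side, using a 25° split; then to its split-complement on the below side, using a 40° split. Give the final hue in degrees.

square ↓ −90°: 2 − 90 = -88 → -88 + 360 = 272°
triadic ↓ −120°: 272 − 120 = 152°
split-comp 25° ↓ +155°: 152 + 155 = 307°
split-comp 40° ↓ +140°: 307 + 140 = 447 → 447 − 360 = 87°

87°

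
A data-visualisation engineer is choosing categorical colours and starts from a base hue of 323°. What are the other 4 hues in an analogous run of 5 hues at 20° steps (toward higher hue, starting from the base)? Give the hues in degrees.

343°, 3°, 23° and 43°

323 + 20 = 343°
323 + 40 = 363 → 363 − 360 = 3°
323 + 60 = 383 → 383 − 360 = 23°
323 + 80 = 403 → 403 − 360 = 43°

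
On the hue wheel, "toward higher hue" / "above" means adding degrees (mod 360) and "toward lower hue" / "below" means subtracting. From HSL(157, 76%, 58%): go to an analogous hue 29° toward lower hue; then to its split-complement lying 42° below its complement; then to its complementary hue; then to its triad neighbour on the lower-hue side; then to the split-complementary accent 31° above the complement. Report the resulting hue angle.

177°

analog 29° ↓ −29°: 157 − 29 = 128°
split-comp 42° ↓ +138°: 128 + 138 = 266°
complement +180°: 266 + 180 = 446 → 446 − 360 = 86°
triadic ↓ −120°: 86 − 120 = -34 → -34 + 360 = 326°
split-comp 31° ↑ +211°: 326 + 211 = 537 → 537 − 360 = 177°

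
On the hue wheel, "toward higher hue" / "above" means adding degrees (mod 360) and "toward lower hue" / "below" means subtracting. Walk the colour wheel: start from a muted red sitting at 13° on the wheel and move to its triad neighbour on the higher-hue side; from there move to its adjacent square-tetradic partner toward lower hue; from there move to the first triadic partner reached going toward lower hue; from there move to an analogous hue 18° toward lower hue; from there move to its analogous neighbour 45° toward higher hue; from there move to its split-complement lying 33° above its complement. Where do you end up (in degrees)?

163°

triadic ↑ +120°: 13 + 120 = 133°
square ↓ −90°: 133 − 90 = 43°
triadic ↓ −120°: 43 − 120 = -77 → -77 + 360 = 283°
analog 18° ↓ −18°: 283 − 18 = 265°
analog 45° ↑ +45°: 265 + 45 = 310°
split-comp 33° ↑ +213°: 310 + 213 = 523 → 523 − 360 = 163°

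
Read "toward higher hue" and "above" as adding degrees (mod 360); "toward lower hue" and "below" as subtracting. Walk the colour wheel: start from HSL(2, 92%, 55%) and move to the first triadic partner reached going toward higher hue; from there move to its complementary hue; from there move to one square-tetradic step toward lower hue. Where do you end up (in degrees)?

+120° (triadic ↑): 2 + 120 = 122°
+180° (complement): 122 + 180 = 302°
−90° (square ↓): 302 − 90 = 212°

212°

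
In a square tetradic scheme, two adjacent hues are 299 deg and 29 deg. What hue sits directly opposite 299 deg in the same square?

A square tetradic scheme places four hues 90° apart; opposite corners are 180° apart.
299 + 180 = 479 → 479 − 360 = 119°

119°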